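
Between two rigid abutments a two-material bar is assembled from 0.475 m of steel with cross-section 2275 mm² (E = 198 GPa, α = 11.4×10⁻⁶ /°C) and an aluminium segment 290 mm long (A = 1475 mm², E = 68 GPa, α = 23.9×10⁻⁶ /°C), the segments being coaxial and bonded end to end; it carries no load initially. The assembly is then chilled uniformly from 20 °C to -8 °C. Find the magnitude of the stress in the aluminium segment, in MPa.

σ ≈ 59.4 MPa (tensile)

With the walls removed the bar would change length by δ_free = Σ αᵢΔT Lᵢ = 11.4×10⁻⁶×28×475 + 23.9×10⁻⁶×28×290 = 0.3457 mm.
Since the ends are fixed, an axial force P builds up, equal in every segment, with P · Σ Lᵢ/(AᵢEᵢ) = δ_free.
The series flexibility is Σ Lᵢ/(AᵢEᵢ) = 475/(2275×198×10³) + 290/(1475×68×10³) = 3.946×10⁻⁶ mm/N.
Hence P = δ_free / Σ(L/AE) = 0.3457/3.946×10⁻⁶ = 87.61 kN (tensile).
σ_{aluminium} = P / A = 87610 / 1475 = 59.4 MPa.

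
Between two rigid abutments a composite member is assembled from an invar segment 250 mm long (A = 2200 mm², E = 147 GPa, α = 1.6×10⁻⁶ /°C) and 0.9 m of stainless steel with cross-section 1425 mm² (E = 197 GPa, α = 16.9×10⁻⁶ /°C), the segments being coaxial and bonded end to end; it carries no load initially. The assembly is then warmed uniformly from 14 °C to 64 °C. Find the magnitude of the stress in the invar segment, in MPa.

σ ≈ 89.2 MPa (compressive)

If the supports were absent, the total length change would be Σ αᵢΔT Lᵢ = 1.6×10⁻⁶×50×250 + 16.9×10⁻⁶×50×900 = 0.7805 mm.
The walls prevent any net length change, so an axial force P (same in every segment) develops. Compatibility: P · Σ Lᵢ/(AᵢEᵢ) = δ_free.
Σ Lᵢ/(AᵢEᵢ) = 250/(2200×147×10³) + 900/(1425×197×10³) = 3.979×10⁻⁶ mm/N.
So P = 0.7805 / 3.979×10⁻⁶ = 196.2 kN, compressive.
σ_{invar} = P / A = 196200 / 2200 = 89.16 MPa.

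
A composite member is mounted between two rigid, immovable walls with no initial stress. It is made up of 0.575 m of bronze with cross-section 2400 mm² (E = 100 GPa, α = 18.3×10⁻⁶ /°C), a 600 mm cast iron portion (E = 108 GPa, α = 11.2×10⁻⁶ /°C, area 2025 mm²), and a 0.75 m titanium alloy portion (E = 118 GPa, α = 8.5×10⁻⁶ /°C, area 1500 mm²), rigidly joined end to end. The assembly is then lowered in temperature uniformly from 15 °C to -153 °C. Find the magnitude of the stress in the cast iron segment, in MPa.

Free thermal contraction of the whole bar: Σ αᵢΔT Lᵢ = 18.3×10⁻⁶×168×575 + 11.2×10⁻⁶×168×600 + 8.5×10⁻⁶×168×750 = 3.968 mm.
The rigid supports impose zero overall length change; the single axial force P common to all segments must satisfy P Σ Lᵢ/(AᵢEᵢ) = δ_free.
The series flexibility is Σ Lᵢ/(AᵢEᵢ) = 575/(2400×100×10³) + 600/(2025×108×10³) + 750/(1500×118×10³) = 9.377×10⁻⁶ mm/N.
So P = 3.968 / 9.377×10⁻⁶ = 423.2 kN, tensile.
σ_{cast iron} = P / A = 423200 / 2025 = 209 MPa.

σ ≈ 209 MPa (tensile)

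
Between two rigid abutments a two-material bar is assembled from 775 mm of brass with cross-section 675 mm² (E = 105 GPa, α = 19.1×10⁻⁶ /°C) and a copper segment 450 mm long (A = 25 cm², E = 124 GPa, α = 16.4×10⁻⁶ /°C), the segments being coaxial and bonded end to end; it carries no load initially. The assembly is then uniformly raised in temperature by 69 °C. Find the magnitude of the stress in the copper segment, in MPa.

σ ≈ 49.4 MPa (compressive)

With the walls removed the bar would change length by δ_free = Σ αᵢΔT Lᵢ = 19.1×10⁻⁶×69×775 + 16.4×10⁻⁶×69×450 = 1.531 mm.
The rigid supports impose zero overall length change; the single axial force P common to all segments must satisfy P Σ Lᵢ/(AᵢEᵢ) = δ_free.
Σ Lᵢ/(AᵢEᵢ) = 775/(675×105×10³) + 450/(2500×124×10³) = 1.239×10⁻⁵ mm/N.
So P = 1.531 / 1.239×10⁻⁵ = 123.6 kN, compressive.
σ_{copper} = P / A = 123600 / 2500 = 49.43 MPa.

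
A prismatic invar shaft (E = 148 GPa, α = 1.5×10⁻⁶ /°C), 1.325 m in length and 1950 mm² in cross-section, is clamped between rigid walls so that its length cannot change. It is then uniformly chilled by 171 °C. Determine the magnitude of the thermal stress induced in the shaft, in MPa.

With length fixed, the mechanical strain must cancel the thermal strain αΔT = 1.5×10⁻⁶ × 171 = 256.5×10⁻⁶.
σ = EαΔT = 148×10³ × 1.5×10⁻⁶ × 171 = 37.96 MPa (tensile; the shaft is trying to contract).

σ ≈ 38 MPa (tensile)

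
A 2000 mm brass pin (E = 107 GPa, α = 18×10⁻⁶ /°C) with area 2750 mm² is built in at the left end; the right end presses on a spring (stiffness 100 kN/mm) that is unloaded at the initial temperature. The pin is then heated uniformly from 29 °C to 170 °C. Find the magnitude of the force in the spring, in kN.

The unrestrained thermal change is αΔT L = 18×10⁻⁶ × 141 × 2000 = 5.076 mm.
With a force P in the spring, the elastic change of the pin is PL/(AE) and that of the spring is P/k; compatibility requires their sum to equal δ_free.
So P = δ_free / [L/(AE) + 1/k] = 5.076 / [ 2000/(2750×107×10³) + 1/(100×10³) ].
P = 5.076 / 1.68×10⁻⁵ = 302200 N.

P ≈ 302 kN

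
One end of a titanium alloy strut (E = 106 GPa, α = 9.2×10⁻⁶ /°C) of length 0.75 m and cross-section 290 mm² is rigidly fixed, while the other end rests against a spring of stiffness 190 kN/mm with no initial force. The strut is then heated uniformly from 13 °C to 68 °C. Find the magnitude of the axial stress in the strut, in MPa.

Free thermal expansion: δ_free = αΔT L = 9.2×10⁻⁶ × 55 × 750 = 0.3795 mm.
With a force P in the spring, the elastic change of the strut is PL/(AE) and that of the spring is P/k; compatibility requires their sum to equal δ_free.
So P = δ_free / [L/(AE) + 1/k] = 0.3795 / [ 750/(290×106×10³) + 1/(190×10³) ].
P = 0.3795 / 2.966×10⁻⁵ = 12790 N.
σ = P/A = 12790/290 = 44.12 MPa.

σ ≈ 44.1 MPa (compressive)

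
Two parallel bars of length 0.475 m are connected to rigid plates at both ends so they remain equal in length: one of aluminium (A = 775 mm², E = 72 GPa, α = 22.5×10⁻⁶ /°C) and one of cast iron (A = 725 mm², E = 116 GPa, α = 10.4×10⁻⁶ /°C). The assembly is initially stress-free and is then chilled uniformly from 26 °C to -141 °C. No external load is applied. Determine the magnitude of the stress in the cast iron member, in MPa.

σ ≈ 93.5 MPa (compressive)

The aluminium has the larger α, so on cooling it would change length more than the cast iron if both were free. The rigid plates force a common final length, so the aluminium is put into tension and the cast iron into compression, with equal and opposite forces P (no external load).
Compatibility of the two members (thermal + elastic change equal): (α₁ − α₂)ΔT = P·[1/(A₁E₁) + 1/(A₂E₂)].
|α₁ − α₂|·ΔT = 12.1×10⁻⁶ × 167 = 0.002021.
1/(A₁E₁) + 1/(A₂E₂) = 1/(775×72×10³) + 1/(725×116×10³) = 2.981×10⁻⁸ N⁻¹.
P = 0.002021 / 2.981×10⁻⁸ = 67780 N = 67.78 kN.
σ_{cast iron} = P/A₂ = 67780/725 = 93.49 MPa, compressive.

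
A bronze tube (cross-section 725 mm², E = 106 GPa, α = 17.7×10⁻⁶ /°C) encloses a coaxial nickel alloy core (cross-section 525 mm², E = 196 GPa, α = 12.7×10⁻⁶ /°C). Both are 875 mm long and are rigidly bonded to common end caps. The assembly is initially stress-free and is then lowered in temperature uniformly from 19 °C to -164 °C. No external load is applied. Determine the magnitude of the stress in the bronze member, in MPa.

σ ≈ 55.5 MPa (tensile)

The bronze has the larger α, so on cooling it would change length more than the nickel alloy if both were free. The rigid plates force a common final length, so the bronze is put into tension and the nickel alloy into compression, with equal and opposite forces P (no external load).
Setting the final lengths equal and cancelling L: (α₁ − α₂)ΔT = P/(A₁E₁) + P/(A₂E₂).
|α₁ − α₂|·ΔT = 5×10⁻⁶ × 183 = 0.000915.
1/(A₁E₁) + 1/(A₂E₂) = 1/(725×106×10³) + 1/(525×196×10³) = 2.273×10⁻⁸ N⁻¹.
So P = 0.000915 / 2.273×10⁻⁸ = 40.25 kN.
σ_{bronze} = P/A₁ = 40250/725 = 55.52 MPa, tensile.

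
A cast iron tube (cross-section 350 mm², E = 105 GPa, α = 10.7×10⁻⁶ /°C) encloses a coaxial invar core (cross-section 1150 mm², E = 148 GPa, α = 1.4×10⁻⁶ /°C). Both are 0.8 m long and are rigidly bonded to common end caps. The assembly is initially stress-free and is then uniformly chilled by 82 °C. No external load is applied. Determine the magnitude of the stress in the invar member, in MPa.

Both members must finish at the same length. With the larger α, the cast iron tends to over-contract; the plates restrain it, putting the cast iron in tension and the invar in compression. With no external load the two internal forces are equal and opposite, magnitude P.
Compatibility of the two members (thermal + elastic change equal): (α₁ − α₂)ΔT = P·[1/(A₁E₁) + 1/(A₂E₂)].
|α₁ − α₂|·ΔT = 9.3×10⁻⁶ × 82 = 0.0007626.
1/(A₁E₁) + 1/(A₂E₂) = 1/(350×105×10³) + 1/(1150×148×10³) = 3.309×10⁻⁸ N⁻¹.
P = 0.0007626 / 3.309×10⁻⁸ = 23050 N = 23.05 kN.
σ_{invar} = P/A₂ = 23050/1150 = 20.04 MPa, compressive.

σ ≈ 20 MPa (compressive)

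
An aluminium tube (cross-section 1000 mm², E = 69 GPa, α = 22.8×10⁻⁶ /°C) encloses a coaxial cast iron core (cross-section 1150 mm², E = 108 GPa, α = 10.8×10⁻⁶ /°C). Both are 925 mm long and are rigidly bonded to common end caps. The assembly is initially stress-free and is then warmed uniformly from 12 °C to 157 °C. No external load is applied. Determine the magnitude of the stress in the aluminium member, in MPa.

σ ≈ 77.2 MPa (compressive)

Equilibrium of a rigid end plate with no external load gives equal and opposite internal forces ±P in the two members. Since α_{aluminium} > α_{cast iron}, heating drives the aluminium into compression and the cast iron into tension.
Equating the net (thermal + elastic) strains gives |α₁ − α₂|·ΔT = P·[1/(A₁E₁) + 1/(A₂E₂)].
|α₁ − α₂|·ΔT = 12×10⁻⁶ × 145 = 0.00174.
1/(A₁E₁) + 1/(A₂E₂) = 1/(1000×69×10³) + 1/(1150×108×10³) = 2.254×10⁻⁸ N⁻¹.
So P = 0.00174 / 2.254×10⁻⁸ = 77.18 kN.
σ_{aluminium} = P/A₁ = 77180/1000 = 77.18 MPa, compressive.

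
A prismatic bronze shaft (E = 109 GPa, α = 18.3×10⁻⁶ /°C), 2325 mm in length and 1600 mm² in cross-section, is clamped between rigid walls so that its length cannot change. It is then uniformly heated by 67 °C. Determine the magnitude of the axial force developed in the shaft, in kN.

With zero net strain, σ = E·αΔT = 109 GPa × 18.3×10⁻⁶ × 67 = 133.6 MPa.
Then P = σA = 133.6 × 1600 mm² = 213.8 kN, compressive.

P ≈ 214 kN (compressive)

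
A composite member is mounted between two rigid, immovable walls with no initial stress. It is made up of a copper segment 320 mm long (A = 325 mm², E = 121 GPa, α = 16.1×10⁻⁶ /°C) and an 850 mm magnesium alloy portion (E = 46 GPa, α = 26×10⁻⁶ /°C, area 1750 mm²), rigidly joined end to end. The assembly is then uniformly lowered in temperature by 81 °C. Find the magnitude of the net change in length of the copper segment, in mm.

|ΔL| ≈ 0.543 mm

With the walls removed the bar would change length by δ_free = Σ αᵢΔT Lᵢ = 16.1×10⁻⁶×81×320 + 26×10⁻⁶×81×850 = 2.207 mm.
Since the ends are fixed, an axial force P builds up, equal in every segment, with P · Σ Lᵢ/(AᵢEᵢ) = δ_free.
The series flexibility is Σ Lᵢ/(AᵢEᵢ) = 320/(325×121×10³) + 850/(1750×46×10³) = 1.87×10⁻⁵ mm/N.
Hence P = δ_free / Σ(L/AE) = 2.207/1.87×10⁻⁵ = 118.1 kN (tensile).
For the copper segment, free thermal change = 16.1×10⁻⁶×81×320 = 0.4173 mm and elastic change from P = 118100×320/(325×121×10³) = 0.9607 mm; these oppose, so the net change is 0.543 mm (segment lengthens).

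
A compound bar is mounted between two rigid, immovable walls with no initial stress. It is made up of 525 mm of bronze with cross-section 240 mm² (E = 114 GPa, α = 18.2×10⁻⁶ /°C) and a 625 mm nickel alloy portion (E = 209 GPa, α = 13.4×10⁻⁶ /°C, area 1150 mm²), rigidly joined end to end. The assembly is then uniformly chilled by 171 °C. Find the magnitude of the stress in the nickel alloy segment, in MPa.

σ ≈ 122 MPa (tensile)

With the walls removed the bar would change length by δ_free = Σ αᵢΔT Lᵢ = 18.2×10⁻⁶×171×525 + 13.4×10⁻⁶×171×625 = 3.066 mm.
The walls prevent any net length change, so an axial force P (same in every segment) develops. Compatibility: P · Σ Lᵢ/(AᵢEᵢ) = δ_free.
Σ Lᵢ/(AᵢEᵢ) = 525/(240×114×10³) + 625/(1150×209×10³) = 2.179×10⁻⁵ mm/N.
P = 3.066 / 2.179×10⁻⁵ = 140700 N = 140.7 kN, tensile.
σ_{nickel alloy} = P / A = 140700 / 1150 = 122.4 MPa.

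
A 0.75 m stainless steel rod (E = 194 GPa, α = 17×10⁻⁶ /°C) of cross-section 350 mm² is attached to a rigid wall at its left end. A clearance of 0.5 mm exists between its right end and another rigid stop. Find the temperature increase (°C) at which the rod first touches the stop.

The gap closes when αΔT L = 0.5 mm, since the rod is still unstressed at that instant.
ΔT = 0.5 / (17×10⁻⁶ × 750) = 39.22 °C.

ΔT ≈ 39.2 °C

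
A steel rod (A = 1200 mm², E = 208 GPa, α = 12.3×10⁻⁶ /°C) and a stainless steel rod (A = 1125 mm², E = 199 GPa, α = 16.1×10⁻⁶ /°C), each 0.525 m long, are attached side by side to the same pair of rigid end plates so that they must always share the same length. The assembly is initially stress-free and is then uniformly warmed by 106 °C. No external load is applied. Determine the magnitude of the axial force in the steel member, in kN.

P ≈ 47.5 kN (tensile in the steel)

Both members must finish at the same length. With the larger α, the stainless steel tends to over-expand; the plates restrain it, putting the stainless steel in compression and the steel in tension. With no external load the two internal forces are equal and opposite, magnitude P.
Setting the final lengths equal and cancelling L: (α₁ − α₂)ΔT = P/(A₁E₁) + P/(A₂E₂).
|α₁ − α₂|·ΔT = 3.8×10⁻⁶ × 106 = 0.0004028.
1/(A₁E₁) + 1/(A₂E₂) = 1/(1200×208×10³) + 1/(1125×199×10³) = 8.473×10⁻⁹ N⁻¹.
So P = 0.0004028 / 8.473×10⁻⁹ = 47.54 kN.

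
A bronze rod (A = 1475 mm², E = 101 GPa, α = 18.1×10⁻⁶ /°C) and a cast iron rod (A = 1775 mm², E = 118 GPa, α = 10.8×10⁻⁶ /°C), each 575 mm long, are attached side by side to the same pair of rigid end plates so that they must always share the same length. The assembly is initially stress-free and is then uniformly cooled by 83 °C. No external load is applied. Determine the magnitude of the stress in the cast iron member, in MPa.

σ ≈ 29.7 MPa (compressive)

Equilibrium of a rigid end plate with no external load gives equal and opposite internal forces ±P in the two members. Since α_{bronze} > α_{cast iron}, cooling drives the bronze into tension and the cast iron into compression.
Setting the final lengths equal and cancelling L: (α₁ − α₂)ΔT = P/(A₁E₁) + P/(A₂E₂).
|α₁ − α₂|·ΔT = 7.3×10⁻⁶ × 83 = 0.0006059.
1/(A₁E₁) + 1/(A₂E₂) = 1/(1475×101×10³) + 1/(1775×118×10³) = 1.149×10⁻⁸ N⁻¹.
So P = 0.0006059 / 1.149×10⁻⁸ = 52.75 kN.
σ_{cast iron} = P/A₂ = 52750/1775 = 29.72 MPa, compressive.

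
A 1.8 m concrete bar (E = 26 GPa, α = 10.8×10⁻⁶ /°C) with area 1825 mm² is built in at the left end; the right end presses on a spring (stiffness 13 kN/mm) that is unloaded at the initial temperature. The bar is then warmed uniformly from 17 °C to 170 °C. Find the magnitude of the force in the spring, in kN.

P ≈ 25.9 kN

If the spring were absent the bar would lengthen by αΔT L = 10.8×10⁻⁶ × 153 × 1800 = 2.974 mm.
With a force P in the spring, the elastic change of the bar is PL/(AE) and that of the spring is P/k; compatibility requires their sum to equal δ_free.
So P = δ_free / [L/(AE) + 1/k] = 2.974 / [ 1800/(1825×26×10³) + 1/(13×10³) ].
P = 2.974 / 0.0001149 = 25900 N.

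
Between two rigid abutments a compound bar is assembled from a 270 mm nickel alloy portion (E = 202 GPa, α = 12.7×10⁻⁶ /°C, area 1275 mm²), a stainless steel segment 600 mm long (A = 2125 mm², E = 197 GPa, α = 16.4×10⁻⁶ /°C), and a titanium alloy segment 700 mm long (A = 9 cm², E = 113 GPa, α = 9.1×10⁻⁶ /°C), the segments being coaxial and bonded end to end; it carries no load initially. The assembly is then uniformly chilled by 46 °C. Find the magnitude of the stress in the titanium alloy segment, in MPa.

Free thermal contraction of the whole bar: Σ αᵢΔT Lᵢ = 12.7×10⁻⁶×46×270 + 16.4×10⁻⁶×46×600 + 9.1×10⁻⁶×46×700 = 0.9034 mm.
Since the ends are fixed, an axial force P builds up, equal in every segment, with P · Σ Lᵢ/(AᵢEᵢ) = δ_free.
Σ Lᵢ/(AᵢEᵢ) = 270/(1275×202×10³) + 600/(2125×197×10³) + 700/(900×113×10³) = 9.365×10⁻⁶ mm/N.
Hence P = δ_free / Σ(L/AE) = 0.9034/9.365×10⁻⁶ = 96.47 kN (tensile).
σ_{titanium alloy} = P / A = 96470 / 900 = 107.2 MPa.

σ ≈ 107 MPa (tensile)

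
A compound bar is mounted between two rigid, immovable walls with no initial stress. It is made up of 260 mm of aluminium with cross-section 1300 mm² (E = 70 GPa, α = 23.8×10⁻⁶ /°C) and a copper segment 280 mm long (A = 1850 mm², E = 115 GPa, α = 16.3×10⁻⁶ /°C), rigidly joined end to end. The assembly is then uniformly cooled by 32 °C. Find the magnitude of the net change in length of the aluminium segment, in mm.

|ΔL| ≈ 0.0375 mm

Free thermal contraction of the whole bar: Σ αᵢΔT Lᵢ = 23.8×10⁻⁶×32×260 + 16.3×10⁻⁶×32×280 = 0.3441 mm.
The rigid supports impose zero overall length change; the single axial force P common to all segments must satisfy P Σ Lᵢ/(AᵢEᵢ) = δ_free.
Σ Lᵢ/(AᵢEᵢ) = 260/(1300×70×10³) + 280/(1850×115×10³) = 4.173×10⁻⁶ mm/N.
Hence P = δ_free / Σ(L/AE) = 0.3441/4.173×10⁻⁶ = 82.45 kN (tensile).
For the aluminium segment, free thermal change = 23.8×10⁻⁶×32×260 = 0.198 mm and elastic change from P = 82450×260/(1300×70×10³) = 0.2356 mm; these oppose, so the net change is 0.0375 mm (segment lengthens).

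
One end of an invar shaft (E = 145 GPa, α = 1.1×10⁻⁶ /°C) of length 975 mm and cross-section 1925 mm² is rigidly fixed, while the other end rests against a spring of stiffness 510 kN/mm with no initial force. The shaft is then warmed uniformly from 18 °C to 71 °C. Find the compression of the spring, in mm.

δ ≈ 0.0204 mm

Free thermal expansion: δ_free = αΔT L = 1.1×10⁻⁶ × 53 × 975 = 0.05684 mm.
Let P be the compressive force at the spring. The shaft shortens elastically by PL/(AE) and the spring compresses by P/k; together these equal δ_free.
So P = δ_free / [L/(AE) + 1/k] = 0.05684 / [ 975/(1925×145×10³) + 1/(510×10³) ].
P = 0.05684 / 5.454×10⁻⁶ = 10420 N.
Spring compression = P/k = 10420/(510×10³) = 0.02044 mm.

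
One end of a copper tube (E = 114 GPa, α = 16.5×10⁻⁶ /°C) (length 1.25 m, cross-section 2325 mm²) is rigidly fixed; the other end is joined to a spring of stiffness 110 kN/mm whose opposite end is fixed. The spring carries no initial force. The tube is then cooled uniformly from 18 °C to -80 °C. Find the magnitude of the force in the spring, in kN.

P ≈ 146 kN

Free thermal contraction: δ_free = αΔT L = 16.5×10⁻⁶ × 98 × 1250 = 2.021 mm.
With a force P in the spring, the elastic change of the tube is PL/(AE) and that of the spring is P/k; compatibility requires their sum to equal δ_free.
P [ L/(AE) + 1/k ] = δ_free → P [ 1250/(2325×114×10³) + 1/(110×10³) ] = 2.021.
P = 2.021 / 1.381×10⁻⁵ = 146400 N.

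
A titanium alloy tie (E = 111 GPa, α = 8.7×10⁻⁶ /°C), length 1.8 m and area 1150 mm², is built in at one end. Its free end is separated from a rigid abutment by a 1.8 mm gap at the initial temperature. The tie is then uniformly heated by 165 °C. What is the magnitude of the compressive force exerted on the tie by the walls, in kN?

If the wall were absent the tie would grow by αΔT L = 8.7×10⁻⁶ × 165 × 1800 = 2.584 mm.
This exceeds the 1.8 mm gap, so the wall pushes back. The portion of expansion that must be recovered elastically is δ_free − gap = 2.584 − 1.8 = 0.7839 mm.
That suppressed elongation corresponds to σ = E·Δ/L = 111×10³ × 0.7839/1800 = 48.34 MPa.
Force on the wall = σA = 48.34 × 1150 mm² = 55.59 kN.

P ≈ 55.6 kN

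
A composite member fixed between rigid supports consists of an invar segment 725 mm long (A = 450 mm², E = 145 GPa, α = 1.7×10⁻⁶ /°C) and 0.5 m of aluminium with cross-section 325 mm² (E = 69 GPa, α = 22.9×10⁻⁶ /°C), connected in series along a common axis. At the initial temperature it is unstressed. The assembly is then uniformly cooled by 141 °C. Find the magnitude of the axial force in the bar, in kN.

P ≈ 53.5 kN (tensile)

If the supports were absent, the total length change would be Σ αᵢΔT Lᵢ = 1.7×10⁻⁶×141×725 + 22.9×10⁻⁶×141×500 = 1.788 mm.
The rigid supports impose zero overall length change; the single axial force P common to all segments must satisfy P Σ Lᵢ/(AᵢEᵢ) = δ_free.
The series flexibility is Σ Lᵢ/(AᵢEᵢ) = 725/(450×145×10³) + 500/(325×69×10³) = 3.341×10⁻⁵ mm/N.
P = 1.788 / 3.341×10⁻⁵ = 53530 N = 53.53 kN, tensile.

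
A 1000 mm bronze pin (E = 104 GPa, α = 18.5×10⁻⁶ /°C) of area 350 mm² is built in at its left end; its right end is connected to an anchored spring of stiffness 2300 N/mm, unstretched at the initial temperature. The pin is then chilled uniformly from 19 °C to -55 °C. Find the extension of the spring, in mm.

The unrestrained thermal change is αΔT L = 18.5×10⁻⁶ × 74 × 1000 = 1.369 mm.
Let P be the tensile force in the spring. The pin extends elastically by PL/(AE) and the spring stretches by P/k; together these equal δ_free.
P [ L/(AE) + 1/k ] = δ_free → P [ 1000/(350×104×10³) + 1/(2300) ] = 1.369.
P = 1.369 / 0.0004623 = 2962 N.
Spring extension = P/k = 2962/(2300) = 1.288 mm.

δ ≈ 1.29 mm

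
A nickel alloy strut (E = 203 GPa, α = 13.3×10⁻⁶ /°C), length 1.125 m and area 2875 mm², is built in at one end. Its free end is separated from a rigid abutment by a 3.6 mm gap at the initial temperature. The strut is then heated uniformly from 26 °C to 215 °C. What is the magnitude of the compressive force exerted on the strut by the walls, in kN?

Unrestrained expansion: δ_free = αΔT L = 13.3×10⁻⁶ × 189 × 1125 = 2.828 mm.
This is smaller than the 3.6 mm clearance, so the strut expands freely without reaching the stop — the stress is zero.

P ≈ 0 kN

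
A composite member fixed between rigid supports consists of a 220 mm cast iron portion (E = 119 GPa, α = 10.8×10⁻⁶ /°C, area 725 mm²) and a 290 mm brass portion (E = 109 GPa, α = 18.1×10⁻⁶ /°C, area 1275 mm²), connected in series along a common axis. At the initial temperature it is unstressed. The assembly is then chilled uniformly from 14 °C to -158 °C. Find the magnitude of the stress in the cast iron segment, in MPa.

With the walls removed the bar would change length by δ_free = Σ αᵢΔT Lᵢ = 10.8×10⁻⁶×172×220 + 18.1×10⁻⁶×172×290 = 1.312 mm.
The walls prevent any net length change, so an axial force P (same in every segment) develops. Compatibility: P · Σ Lᵢ/(AᵢEᵢ) = δ_free.
Σ Lᵢ/(AᵢEᵢ) = 220/(725×119×10³) + 290/(1275×109×10³) = 4.637×10⁻⁶ mm/N.
P = 1.312 / 4.637×10⁻⁶ = 282900 N = 282.9 kN, tensile.
σ_{cast iron} = P / A = 282900 / 725 = 390.1 MPa.

σ ≈ 390 MPa (tensile)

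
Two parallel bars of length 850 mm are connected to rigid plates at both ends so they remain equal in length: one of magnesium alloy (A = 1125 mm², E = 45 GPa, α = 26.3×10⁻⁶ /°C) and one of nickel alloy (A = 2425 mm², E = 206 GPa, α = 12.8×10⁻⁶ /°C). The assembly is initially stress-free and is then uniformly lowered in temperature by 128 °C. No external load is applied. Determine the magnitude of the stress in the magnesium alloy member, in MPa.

σ ≈ 70.6 MPa (tensile)

Equilibrium of a rigid end plate with no external load gives equal and opposite internal forces ±P in the two members. Since α_{magnesium alloy} > α_{nickel alloy}, cooling drives the magnesium alloy into tension and the nickel alloy into compression.
Setting the final lengths equal and cancelling L: (α₁ − α₂)ΔT = P/(A₁E₁) + P/(A₂E₂).
|α₁ − α₂|·ΔT = 13.5×10⁻⁶ × 128 = 0.001728.
1/(A₁E₁) + 1/(A₂E₂) = 1/(1125×45×10³) + 1/(2425×206×10³) = 2.175×10⁻⁸ N⁻¹.
P = 0.001728 / 2.175×10⁻⁸ = 79430 N = 79.43 kN.
σ_{magnesium alloy} = P/A₁ = 79430/1125 = 70.6 MPa, tensile.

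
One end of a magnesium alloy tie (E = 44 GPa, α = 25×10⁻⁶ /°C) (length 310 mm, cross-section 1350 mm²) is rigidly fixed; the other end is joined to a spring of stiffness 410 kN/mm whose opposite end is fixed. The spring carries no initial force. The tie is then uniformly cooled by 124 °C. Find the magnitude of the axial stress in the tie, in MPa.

σ ≈ 93 MPa (tensile)

If the spring were absent the tie would shorten by αΔT L = 25×10⁻⁶ × 124 × 310 = 0.961 mm.
Let P be the tensile force in the spring. The tie extends elastically by PL/(AE) and the spring stretches by P/k; together these equal δ_free.
So P = δ_free / [L/(AE) + 1/k] = 0.961 / [ 310/(1350×44×10³) + 1/(410×10³) ].
P = 0.961 / 7.658×10⁻⁶ = 125500 N.
σ = P/A = 125500/1350 = 92.96 MPa.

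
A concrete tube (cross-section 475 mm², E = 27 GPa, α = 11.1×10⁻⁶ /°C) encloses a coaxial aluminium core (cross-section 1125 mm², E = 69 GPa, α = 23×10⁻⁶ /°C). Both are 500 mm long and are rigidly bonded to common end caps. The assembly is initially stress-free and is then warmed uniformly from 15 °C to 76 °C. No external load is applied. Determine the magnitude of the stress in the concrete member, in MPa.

σ ≈ 16.8 MPa (tensile)

The aluminium has the larger α, so on heating it would change length more than the concrete if both were free. The rigid plates force a common final length, so the aluminium is put into compression and the concrete into tension, with equal and opposite forces P (no external load).
Equating the net (thermal + elastic) strains gives |α₁ − α₂|·ΔT = P·[1/(A₁E₁) + 1/(A₂E₂)].
|α₁ − α₂|·ΔT = 11.9×10⁻⁶ × 61 = 0.0007259.
1/(A₁E₁) + 1/(A₂E₂) = 1/(475×27×10³) + 1/(1125×69×10³) = 9.086×10⁻⁸ N⁻¹.
So P = 0.0007259 / 9.086×10⁻⁸ = 7.99 kN.
σ_{concrete} = P/A₁ = 7990/475 = 16.82 MPa, tensile.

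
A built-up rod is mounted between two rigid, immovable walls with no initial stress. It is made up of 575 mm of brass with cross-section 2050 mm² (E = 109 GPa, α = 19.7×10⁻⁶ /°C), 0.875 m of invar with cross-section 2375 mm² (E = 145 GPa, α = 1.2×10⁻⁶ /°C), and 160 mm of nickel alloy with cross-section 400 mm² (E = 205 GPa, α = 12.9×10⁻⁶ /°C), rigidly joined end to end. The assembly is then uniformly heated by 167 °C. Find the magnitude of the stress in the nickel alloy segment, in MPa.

With the walls removed the bar would change length by δ_free = Σ αᵢΔT Lᵢ = 19.7×10⁻⁶×167×575 + 1.2×10⁻⁶×167×875 + 12.9×10⁻⁶×167×160 = 2.412 mm.
Since the ends are fixed, an axial force P builds up, equal in every segment, with P · Σ Lᵢ/(AᵢEᵢ) = δ_free.
The series flexibility is Σ Lᵢ/(AᵢEᵢ) = 575/(2050×109×10³) + 875/(2375×145×10³) + 160/(400×205×10³) = 7.065×10⁻⁶ mm/N.
P = 2.412 / 7.065×10⁻⁶ = 341300 N = 341.3 kN, compressive.
σ_{nickel alloy} = P / A = 341300 / 400 = 853.4 MPa.

σ ≈ 853 MPa (compressive)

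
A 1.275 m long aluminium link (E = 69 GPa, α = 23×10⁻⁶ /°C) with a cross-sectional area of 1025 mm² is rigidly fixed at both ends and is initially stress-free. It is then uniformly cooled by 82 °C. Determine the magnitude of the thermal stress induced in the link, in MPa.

σ ≈ 130 MPa (tensile)

The supports are rigid, so the total axial strain is zero. The restrained thermal strain is ε = αΔT = 23×10⁻⁶ × 82 = 1886×10⁻⁶.
The stress required to suppress this strain is σ = Eε = 69×10³ × 1886×10⁻⁶ = 130.1 MPa, tensile since the link is trying to contract.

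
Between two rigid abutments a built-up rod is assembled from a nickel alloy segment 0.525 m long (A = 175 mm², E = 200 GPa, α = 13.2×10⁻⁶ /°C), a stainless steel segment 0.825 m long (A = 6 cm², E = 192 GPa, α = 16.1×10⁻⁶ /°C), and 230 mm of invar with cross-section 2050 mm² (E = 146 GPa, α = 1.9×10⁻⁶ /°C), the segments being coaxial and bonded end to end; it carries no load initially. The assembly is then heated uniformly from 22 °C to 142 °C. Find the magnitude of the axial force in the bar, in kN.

P ≈ 108 kN (compressive)

With the walls removed the bar would change length by δ_free = Σ αᵢΔT Lᵢ = 13.2×10⁻⁶×120×525 + 16.1×10⁻⁶×120×825 + 1.9×10⁻⁶×120×230 = 2.478 mm.
The walls prevent any net length change, so an axial force P (same in every segment) develops. Compatibility: P · Σ Lᵢ/(AᵢEᵢ) = δ_free.
Σ Lᵢ/(AᵢEᵢ) = 525/(175×200×10³) + 825/(600×192×10³) + 230/(2050×146×10³) = 2.293×10⁻⁵ mm/N.
So P = 2.478 / 2.293×10⁻⁵ = 108.1 kN, compressive.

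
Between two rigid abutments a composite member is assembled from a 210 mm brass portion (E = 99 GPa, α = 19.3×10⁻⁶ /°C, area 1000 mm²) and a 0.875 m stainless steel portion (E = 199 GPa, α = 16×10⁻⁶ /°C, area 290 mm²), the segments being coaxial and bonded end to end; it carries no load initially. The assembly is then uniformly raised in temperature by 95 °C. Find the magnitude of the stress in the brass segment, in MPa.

σ ≈ 99.2 MPa (compressive)

With the walls removed the bar would change length by δ_free = Σ αᵢΔT Lᵢ = 19.3×10⁻⁶×95×210 + 16×10⁻⁶×95×875 = 1.715 mm.
The walls prevent any net length change, so an axial force P (same in every segment) develops. Compatibility: P · Σ Lᵢ/(AᵢEᵢ) = δ_free.
Σ Lᵢ/(AᵢEᵢ) = 210/(1000×99×10³) + 875/(290×199×10³) = 1.728×10⁻⁵ mm/N.
Hence P = δ_free / Σ(L/AE) = 1.715/1.728×10⁻⁵ = 99.23 kN (compressive).
σ_{brass} = P / A = 99230 / 1000 = 99.23 MPa.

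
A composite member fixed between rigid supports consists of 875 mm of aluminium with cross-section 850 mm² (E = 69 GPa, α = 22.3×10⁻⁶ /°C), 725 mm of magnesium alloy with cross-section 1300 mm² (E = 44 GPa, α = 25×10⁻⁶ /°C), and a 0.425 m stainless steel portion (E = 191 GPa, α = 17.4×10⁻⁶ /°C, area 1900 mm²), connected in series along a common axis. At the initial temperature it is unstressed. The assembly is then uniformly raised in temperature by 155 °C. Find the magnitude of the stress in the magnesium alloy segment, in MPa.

Free thermal expansion of the whole bar: Σ αᵢΔT Lᵢ = 22.3×10⁻⁶×155×875 + 25×10⁻⁶×155×725 + 17.4×10⁻⁶×155×425 = 6.98 mm.
The walls prevent any net length change, so an axial force P (same in every segment) develops. Compatibility: P · Σ Lᵢ/(AᵢEᵢ) = δ_free.
Σ Lᵢ/(AᵢEᵢ) = 875/(850×69×10³) + 725/(1300×44×10³) + 425/(1900×191×10³) = 2.876×10⁻⁵ mm/N.
P = 6.98 / 2.876×10⁻⁵ = 242700 N = 242.7 kN, compressive.
σ_{magnesium alloy} = P / A = 242700 / 1300 = 186.7 MPa.

σ ≈ 187 MPa (compressive)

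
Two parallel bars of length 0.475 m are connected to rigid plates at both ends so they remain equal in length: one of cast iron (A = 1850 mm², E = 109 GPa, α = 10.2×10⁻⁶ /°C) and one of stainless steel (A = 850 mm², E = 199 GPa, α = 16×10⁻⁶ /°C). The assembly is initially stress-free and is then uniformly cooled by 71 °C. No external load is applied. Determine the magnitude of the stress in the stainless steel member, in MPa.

The stainless steel has the larger α, so on cooling it would change length more than the cast iron if both were free. The rigid plates force a common final length, so the stainless steel is put into tension and the cast iron into compression, with equal and opposite forces P (no external load).
Equating the net (thermal + elastic) strains gives |α₁ − α₂|·ΔT = P·[1/(A₁E₁) + 1/(A₂E₂)].
|α₁ − α₂|·ΔT = 5.8×10⁻⁶ × 71 = 0.0004118.
1/(A₁E₁) + 1/(A₂E₂) = 1/(1850×109×10³) + 1/(850×199×10³) = 1.087×10⁻⁸ N⁻¹.
So P = 0.0004118 / 1.087×10⁻⁸ = 37.88 kN.
σ_{stainless steel} = P/A₂ = 37880/850 = 44.57 MPa, tensile.

σ ≈ 44.6 MPa (tensile)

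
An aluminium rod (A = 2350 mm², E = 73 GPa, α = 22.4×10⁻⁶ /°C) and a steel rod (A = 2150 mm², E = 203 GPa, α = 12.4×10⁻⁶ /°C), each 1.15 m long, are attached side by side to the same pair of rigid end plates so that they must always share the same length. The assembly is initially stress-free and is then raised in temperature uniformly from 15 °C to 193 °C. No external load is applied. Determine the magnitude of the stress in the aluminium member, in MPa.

Both members must finish at the same length. With the larger α, the aluminium tends to over-expand; the plates restrain it, putting the aluminium in compression and the steel in tension. With no external load the two internal forces are equal and opposite, magnitude P.
Setting the final lengths equal and cancelling L: (α₁ − α₂)ΔT = P/(A₁E₁) + P/(A₂E₂).
|α₁ − α₂|·ΔT = 10×10⁻⁶ × 178 = 0.00178.
1/(A₁E₁) + 1/(A₂E₂) = 1/(2350×73×10³) + 1/(2150×203×10³) = 8.12×10⁻⁹ N⁻¹.
P = 0.00178 / 8.12×10⁻⁹ = 219200 N = 219.2 kN.
σ_{aluminium} = P/A₁ = 219200/2350 = 93.28 MPa, compressive.

σ ≈ 93.3 MPa (compressive)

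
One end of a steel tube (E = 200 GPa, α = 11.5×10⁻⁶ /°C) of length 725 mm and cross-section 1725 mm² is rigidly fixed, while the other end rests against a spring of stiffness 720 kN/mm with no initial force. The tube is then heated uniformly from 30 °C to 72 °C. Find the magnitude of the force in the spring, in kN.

P ≈ 100 kN

Free thermal expansion: δ_free = αΔT L = 11.5×10⁻⁶ × 42 × 725 = 0.3502 mm.
With a force P in the spring, the elastic change of the tube is PL/(AE) and that of the spring is P/k; compatibility requires their sum to equal δ_free.
P [ L/(AE) + 1/k ] = δ_free → P [ 725/(1725×200×10³) + 1/(720×10³) ] = 0.3502.
P = 0.3502 / 3.49×10⁻⁶ = 100300 N.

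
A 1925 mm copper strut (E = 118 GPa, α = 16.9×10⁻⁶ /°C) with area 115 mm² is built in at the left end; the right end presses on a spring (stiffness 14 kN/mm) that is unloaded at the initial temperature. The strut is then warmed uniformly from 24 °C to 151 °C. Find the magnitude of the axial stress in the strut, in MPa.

σ ≈ 168 MPa (compressive)

The unrestrained thermal change is αΔT L = 16.9×10⁻⁶ × 127 × 1925 = 4.132 mm.
With a force P in the spring, the elastic change of the strut is PL/(AE) and that of the spring is P/k; compatibility requires their sum to equal δ_free.
So P = δ_free / [L/(AE) + 1/k] = 4.132 / [ 1925/(115×118×10³) + 1/(14×10³) ].
P = 4.132 / 0.0002133 = 19370 N.
σ = P/A = 19370/115 = 168.4 MPa.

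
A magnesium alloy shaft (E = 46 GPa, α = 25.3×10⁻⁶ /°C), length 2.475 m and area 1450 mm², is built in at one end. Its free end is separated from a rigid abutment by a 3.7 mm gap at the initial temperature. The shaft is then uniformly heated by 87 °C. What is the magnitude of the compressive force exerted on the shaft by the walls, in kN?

If the wall were absent the shaft would grow by αΔT L = 25.3×10⁻⁶ × 87 × 2475 = 5.448 mm.
This exceeds the 3.7 mm gap, so the wall pushes back. The portion of expansion that must be recovered elastically is δ_free − gap = 5.448 − 3.7 = 1.748 mm.
That suppressed elongation corresponds to σ = E·Δ/L = 46×10³ × 1.748/2475 = 32.48 MPa.
Force on the wall = σA = 32.48 × 1450 mm² = 47.1 kN.

P ≈ 47.1 kN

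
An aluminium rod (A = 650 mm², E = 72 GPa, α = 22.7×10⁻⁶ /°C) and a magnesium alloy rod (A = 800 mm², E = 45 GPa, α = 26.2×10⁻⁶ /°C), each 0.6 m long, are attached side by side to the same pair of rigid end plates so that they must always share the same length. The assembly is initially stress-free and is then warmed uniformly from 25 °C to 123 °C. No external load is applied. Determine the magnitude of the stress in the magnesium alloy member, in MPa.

σ ≈ 8.72 MPa (compressive)

Both members must finish at the same length. With the larger α, the magnesium alloy tends to over-expand; the plates restrain it, putting the magnesium alloy in compression and the aluminium in tension. With no external load the two internal forces are equal and opposite, magnitude P.
Compatibility of the two members (thermal + elastic change equal): (α₁ − α₂)ΔT = P·[1/(A₁E₁) + 1/(A₂E₂)].
|α₁ − α₂|·ΔT = 3.5×10⁻⁶ × 98 = 0.000343.
1/(A₁E₁) + 1/(A₂E₂) = 1/(650×72×10³) + 1/(800×45×10³) = 4.915×10⁻⁸ N⁻¹.
So P = 0.000343 / 4.915×10⁻⁸ = 6.979 kN.
σ_{magnesium alloy} = P/A₂ = 6979/800 = 8.724 MPa, compressive.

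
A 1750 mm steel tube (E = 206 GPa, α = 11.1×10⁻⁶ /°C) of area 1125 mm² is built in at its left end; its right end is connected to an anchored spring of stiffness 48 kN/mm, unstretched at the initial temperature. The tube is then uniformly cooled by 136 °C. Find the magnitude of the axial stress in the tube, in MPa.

If the spring were absent the tube would shorten by αΔT L = 11.1×10⁻⁶ × 136 × 1750 = 2.642 mm.
With a force P in the spring, the elastic change of the tube is PL/(AE) and that of the spring is P/k; compatibility requires their sum to equal δ_free.
P [ L/(AE) + 1/k ] = δ_free → P [ 1750/(1125×206×10³) + 1/(48×10³) ] = 2.642.
P = 2.642 / 2.838×10⁻⁵ = 93070 N.
σ = P/A = 93070/1125 = 82.73 MPa.

σ ≈ 82.7 MPa (tensile)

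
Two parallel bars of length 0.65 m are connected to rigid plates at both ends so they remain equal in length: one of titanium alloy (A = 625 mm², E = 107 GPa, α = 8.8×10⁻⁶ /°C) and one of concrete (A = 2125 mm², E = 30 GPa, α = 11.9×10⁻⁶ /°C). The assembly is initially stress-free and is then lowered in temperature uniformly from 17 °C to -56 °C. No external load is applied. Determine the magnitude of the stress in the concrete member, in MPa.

σ ≈ 3.48 MPa (tensile)

Equilibrium of a rigid end plate with no external load gives equal and opposite internal forces ±P in the two members. Since α_{concrete} > α_{titanium alloy}, cooling drives the concrete into tension and the titanium alloy into compression.
Compatibility of the two members (thermal + elastic change equal): (α₁ − α₂)ΔT = P·[1/(A₁E₁) + 1/(A₂E₂)].
|α₁ − α₂|·ΔT = 3.1×10⁻⁶ × 73 = 0.0002263.
1/(A₁E₁) + 1/(A₂E₂) = 1/(625×107×10³) + 1/(2125×30×10³) = 3.064×10⁻⁸ N⁻¹.
So P = 0.0002263 / 3.064×10⁻⁸ = 7.386 kN.
σ_{concrete} = P/A₂ = 7386/2125 = 3.476 MPa, tensile.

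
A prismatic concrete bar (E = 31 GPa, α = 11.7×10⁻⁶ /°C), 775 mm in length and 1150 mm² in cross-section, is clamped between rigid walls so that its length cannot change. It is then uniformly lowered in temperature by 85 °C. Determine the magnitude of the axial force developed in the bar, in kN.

P ≈ 35.5 kN (tensile)

The ends cannot move, so σ = EαΔT = 31×10³ × 11.7×10⁻⁶ × 85 = 30.83 MPa.
P = AEαΔT = 1150 × 31×10³ × 11.7×10⁻⁶ × 85 = 35.45 kN (tensile).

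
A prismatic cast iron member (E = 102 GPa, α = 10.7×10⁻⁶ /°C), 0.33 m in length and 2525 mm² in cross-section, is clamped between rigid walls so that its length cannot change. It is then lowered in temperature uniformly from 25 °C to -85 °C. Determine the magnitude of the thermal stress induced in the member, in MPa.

σ ≈ 120 MPa (tensile)

The supports are rigid, so the total axial strain is zero. The restrained thermal strain is ε = αΔT = 10.7×10⁻⁶ × 110 = 1177×10⁻⁶.
Hence σ = E·αΔT = 102×10³ × 1177×10⁻⁶ = 120.1 MPa, tensile.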